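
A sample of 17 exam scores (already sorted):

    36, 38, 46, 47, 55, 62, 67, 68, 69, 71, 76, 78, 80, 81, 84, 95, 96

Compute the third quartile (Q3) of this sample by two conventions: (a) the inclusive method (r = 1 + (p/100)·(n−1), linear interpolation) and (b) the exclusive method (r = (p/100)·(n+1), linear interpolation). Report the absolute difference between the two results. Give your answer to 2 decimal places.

n = 17.
(a) r = 13 → value at rank 13 = 80.
(b) r = 13.5; between ranks 13 (80) and 14 (81): 80.5.
|80 − 80.5| = 0.5.

0.50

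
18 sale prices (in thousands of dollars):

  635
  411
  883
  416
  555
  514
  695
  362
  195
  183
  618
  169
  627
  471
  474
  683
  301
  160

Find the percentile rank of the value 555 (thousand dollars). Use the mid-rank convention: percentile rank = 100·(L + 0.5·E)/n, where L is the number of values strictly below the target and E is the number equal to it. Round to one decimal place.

63.9

Sorted: 160, 169, 183, 195, 301, 362, 411, 416, 471, 474, 514, 555, 618, 627, 635, 683, 695, 883.
Count below 555: L = 11; count equal: E = 1; n = 18.
Percentile rank = 100·(11 + 0.5·1)/18 = 100·11.5/18 = 63.89.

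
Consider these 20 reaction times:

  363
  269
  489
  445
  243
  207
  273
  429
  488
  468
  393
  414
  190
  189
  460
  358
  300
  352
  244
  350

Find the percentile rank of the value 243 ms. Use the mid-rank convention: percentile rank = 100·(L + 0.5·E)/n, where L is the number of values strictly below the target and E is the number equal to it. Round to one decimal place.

Sorted: 189, 190, 207, 243, 244, 269, 273, 300, 350, 352, 358, 363, 393, 414, 429, 445, 460, 468, 488, 489.
Count below 243: L = 3; count equal: E = 1; n = 20.
Percentile rank = 100·(3 + 0.5·1)/20 = 100·3.5/20 = 17.5.

17.5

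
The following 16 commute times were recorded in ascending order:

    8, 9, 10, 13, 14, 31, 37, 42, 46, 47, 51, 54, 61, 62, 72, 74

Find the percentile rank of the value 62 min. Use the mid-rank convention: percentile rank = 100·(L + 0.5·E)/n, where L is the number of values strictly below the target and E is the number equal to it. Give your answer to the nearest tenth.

84.4

Count below 62: L = 13; count equal: E = 1; n = 16.
Percentile rank = 100·(13 + 0.5·1)/16 = 100·13.5/16 = 84.38.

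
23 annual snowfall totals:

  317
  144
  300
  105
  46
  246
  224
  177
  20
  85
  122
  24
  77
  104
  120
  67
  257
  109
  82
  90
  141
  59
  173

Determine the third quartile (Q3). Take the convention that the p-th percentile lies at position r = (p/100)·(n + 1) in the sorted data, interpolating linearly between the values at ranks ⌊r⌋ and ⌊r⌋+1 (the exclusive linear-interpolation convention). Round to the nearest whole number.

Sorted: 20, 24, 46, 59, 67, 77, 82, 85, 90, 104, 105, 109, 120, 122, 141, 144, 173, 177, 224, 246, 257, 300, 317.
n = 23.
r = (75/100)·(23 + 1) = 18.
r is an integer, so P75 is the value at rank 18: 177.

177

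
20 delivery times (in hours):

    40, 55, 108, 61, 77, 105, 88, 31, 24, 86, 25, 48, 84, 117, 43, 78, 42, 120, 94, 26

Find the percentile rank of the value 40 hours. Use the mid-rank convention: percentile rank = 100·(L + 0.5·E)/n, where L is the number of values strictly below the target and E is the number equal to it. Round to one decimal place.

22.5

Sorted: 24, 25, 26, 31, 40, 42, 43, 48, 55, 61, 77, 78, 84, 86, 88, 94, 105, 108, 117, 120.
Count below 40: L = 4; count equal: E = 1; n = 20.
Percentile rank = 100·(4 + 0.5·1)/20 = 100·4.5/20 = 22.5.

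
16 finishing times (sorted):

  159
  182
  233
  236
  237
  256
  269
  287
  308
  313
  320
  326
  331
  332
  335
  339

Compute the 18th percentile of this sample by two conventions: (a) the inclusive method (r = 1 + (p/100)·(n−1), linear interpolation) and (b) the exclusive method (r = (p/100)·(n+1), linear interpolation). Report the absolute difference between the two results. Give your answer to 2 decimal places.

1.92

n = 16.
(a) r = 3.7; between ranks 3 (233) and 4 (236): 235.1.
(b) r = 3.06; between ranks 3 (233) and 4 (236): 233.18.
|235.1 − 233.18| = 1.92.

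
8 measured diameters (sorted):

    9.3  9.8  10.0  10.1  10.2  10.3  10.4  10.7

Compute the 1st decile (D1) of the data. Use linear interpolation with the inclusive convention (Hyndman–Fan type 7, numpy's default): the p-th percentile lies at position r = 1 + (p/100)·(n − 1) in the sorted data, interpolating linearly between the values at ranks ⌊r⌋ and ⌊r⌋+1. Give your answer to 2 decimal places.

n = 8.
r = 1 + (10/100)·(8 − 1) = 1 + 0.7 = 1.7.
Rank 1 is 9.3 and rank 2 is 9.8.
Interpolate: 9.3 + 0.7·(9.8 − 9.3) = 9.3 + 0.7·0.5 = 9.65.

9.65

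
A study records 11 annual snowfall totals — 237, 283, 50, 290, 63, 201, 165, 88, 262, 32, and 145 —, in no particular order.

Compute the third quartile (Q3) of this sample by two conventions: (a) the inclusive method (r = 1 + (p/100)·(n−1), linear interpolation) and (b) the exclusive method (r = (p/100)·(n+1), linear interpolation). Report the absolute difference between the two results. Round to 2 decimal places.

Sorted: 32, 50, 63, 88, 145, 165, 201, 237, 262, 283, 290.
n = 11.
(a) r = 8.5; between ranks 8 (237) and 9 (262): 249.5.
(b) r = 9 → value at rank 9 = 262.
|249.5 − 262| = 12.5.

12.50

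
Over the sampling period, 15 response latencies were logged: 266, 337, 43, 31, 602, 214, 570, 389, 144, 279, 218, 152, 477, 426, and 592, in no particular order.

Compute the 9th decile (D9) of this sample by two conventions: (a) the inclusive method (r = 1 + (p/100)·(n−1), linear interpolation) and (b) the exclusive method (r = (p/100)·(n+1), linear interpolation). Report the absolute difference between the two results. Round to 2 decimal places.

Sorted: 31, 43, 144, 152, 214, 218, 266, 279, 337, 389, 426, 477, 570, 592, 602.
n = 15.
(a) r = 13.6; between ranks 13 (570) and 14 (592): 583.2.
(b) r = 14.4; between ranks 14 (592) and 15 (602): 596.
|583.2 − 596| = 12.8.

12.80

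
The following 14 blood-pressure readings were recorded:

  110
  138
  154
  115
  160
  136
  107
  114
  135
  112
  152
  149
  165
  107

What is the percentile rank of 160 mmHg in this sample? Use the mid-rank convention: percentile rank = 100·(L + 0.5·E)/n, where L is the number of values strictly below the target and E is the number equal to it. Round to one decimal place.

Sorted: 107, 107, 110, 112, 114, 115, 135, 136, 138, 149, 152, 154, 160, 165.
Count below 160: L = 12; count equal: E = 1; n = 14.
Percentile rank = 100·(12 + 0.5·1)/14 = 100·12.5/14 = 89.29.

89.3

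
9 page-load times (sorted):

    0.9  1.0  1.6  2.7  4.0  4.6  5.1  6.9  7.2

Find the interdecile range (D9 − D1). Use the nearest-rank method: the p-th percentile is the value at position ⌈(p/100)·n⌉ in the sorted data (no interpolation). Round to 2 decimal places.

n = 9.
P10: rank ⌈10/100·9⌉ = 1 → 0.9.
P90: rank ⌈90/100·9⌉ = 9 → 7.2.
Difference: 7.2 − 0.9 = 6.3.

6.30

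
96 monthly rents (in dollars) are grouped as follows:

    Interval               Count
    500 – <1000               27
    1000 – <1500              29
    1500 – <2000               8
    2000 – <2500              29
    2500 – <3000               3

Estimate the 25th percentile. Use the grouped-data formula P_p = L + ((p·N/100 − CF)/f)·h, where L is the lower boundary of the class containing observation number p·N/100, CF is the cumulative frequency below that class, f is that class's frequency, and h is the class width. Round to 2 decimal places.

944.44

N = 96; target position k = 25/100 · 96 = 24.
Cumulative frequencies: 27, 56, 64, 93, 96.
Observation 24 falls in the class 500 – <1000.
L = 500, CF = 0, f = 27, h = 500.
P25 = 500 + ((24 − 0)/27)·500 = 500 + 444.444 = 944.444.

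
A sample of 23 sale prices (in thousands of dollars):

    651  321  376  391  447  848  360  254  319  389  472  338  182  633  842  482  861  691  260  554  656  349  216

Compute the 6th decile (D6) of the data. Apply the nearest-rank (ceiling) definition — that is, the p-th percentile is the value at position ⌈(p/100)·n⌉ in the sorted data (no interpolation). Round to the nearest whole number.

472

Sorted: 182, 216, 254, 260, 319, 321, 338, 349, 360, 376, 389, 391, 447, 472, 482, 554, 633, 651, 656, 691, 842, 848, 861.
n = 23.
Position = ⌈60/100 · 23⌉ = ⌈13.8⌉ = 14.
The value at rank 14 is 472.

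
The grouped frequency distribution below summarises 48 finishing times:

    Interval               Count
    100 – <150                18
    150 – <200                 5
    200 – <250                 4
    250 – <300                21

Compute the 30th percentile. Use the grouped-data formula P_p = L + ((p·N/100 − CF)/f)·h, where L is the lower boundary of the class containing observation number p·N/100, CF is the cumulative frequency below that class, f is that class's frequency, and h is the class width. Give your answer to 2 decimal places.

N = 48; target position k = 30/100 · 48 = 14.4.
Cumulative frequencies: 18, 23, 27, 48.
Observation 14.4 falls in the class 100 – <150.
L = 100, CF = 0, f = 18, h = 50.
P30 = 100 + ((14.4 − 0)/18)·50 = 100 + 40 = 140.

140.00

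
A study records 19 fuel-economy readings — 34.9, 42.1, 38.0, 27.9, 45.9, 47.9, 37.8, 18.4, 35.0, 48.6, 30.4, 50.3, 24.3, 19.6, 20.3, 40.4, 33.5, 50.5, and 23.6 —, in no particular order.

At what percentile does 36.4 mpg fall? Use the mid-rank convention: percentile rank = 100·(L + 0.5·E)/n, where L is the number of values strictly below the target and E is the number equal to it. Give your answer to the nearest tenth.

Sorted: 18.4, 19.6, 20.3, 23.6, 24.3, 27.9, 30.4, 33.5, 34.9, 35.0, 37.8, 38.0, 40.4, 42.1, 45.9, 47.9, 48.6, 50.3, 50.5.
Count below 36.4: L = 10; count equal: E = 0; n = 19.
Percentile rank = 100·(10 + 0.5·0)/19 = 100·10/19 = 52.63.

52.6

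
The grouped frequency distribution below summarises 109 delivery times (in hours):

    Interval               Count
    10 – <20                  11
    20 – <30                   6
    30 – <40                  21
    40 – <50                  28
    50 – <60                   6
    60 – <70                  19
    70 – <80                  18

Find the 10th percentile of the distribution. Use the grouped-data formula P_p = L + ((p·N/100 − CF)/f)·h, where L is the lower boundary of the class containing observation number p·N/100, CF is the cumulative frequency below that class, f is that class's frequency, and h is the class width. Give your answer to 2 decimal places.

19.91

N = 109; target position k = 10/100 · 109 = 10.9.
Cumulative frequencies: 11, 17, 38, 66, 72, 91, 109.
Observation 10.9 falls in the class 10 – <20.
L = 10, CF = 0, f = 11, h = 10.
P10 = 10 + ((10.9 − 0)/11)·10 = 10 + 9.90909 = 19.9091.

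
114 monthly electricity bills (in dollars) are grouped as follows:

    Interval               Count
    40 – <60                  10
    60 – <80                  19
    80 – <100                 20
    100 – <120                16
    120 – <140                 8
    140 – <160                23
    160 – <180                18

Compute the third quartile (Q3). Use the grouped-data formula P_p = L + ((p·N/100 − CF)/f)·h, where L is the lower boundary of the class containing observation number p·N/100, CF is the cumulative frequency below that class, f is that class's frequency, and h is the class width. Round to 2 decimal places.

N = 114; target position k = 75/100 · 114 = 85.5.
Cumulative frequencies: 10, 29, 49, 65, 73, 96, 114.
Observation 85.5 falls in the class 140 – <160.
L = 140, CF = 73, f = 23, h = 20.
P75 = 140 + ((85.5 − 73)/23)·20 = 140 + 10.8696 = 150.87.

150.87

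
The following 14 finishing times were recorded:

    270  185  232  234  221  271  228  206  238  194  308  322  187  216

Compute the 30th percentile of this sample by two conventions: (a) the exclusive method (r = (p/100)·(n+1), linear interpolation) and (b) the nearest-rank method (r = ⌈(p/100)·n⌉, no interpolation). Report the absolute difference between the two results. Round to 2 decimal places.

Sorted: 185, 187, 194, 206, 216, 221, 228, 232, 234, 238, 270, 271, 308, 322.
n = 14.
(a) r = 4.5; between ranks 4 (206) and 5 (216): 211.
(b) the nearest-rank method: rank 5 → 216.
|211 − 216| = 5.

5.00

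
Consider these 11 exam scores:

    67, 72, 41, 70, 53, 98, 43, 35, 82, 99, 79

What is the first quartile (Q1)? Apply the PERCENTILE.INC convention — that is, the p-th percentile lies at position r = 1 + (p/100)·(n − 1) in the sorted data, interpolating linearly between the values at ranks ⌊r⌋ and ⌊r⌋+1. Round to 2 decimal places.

48.00

Sorted: 35, 41, 43, 53, 67, 70, 72, 79, 82, 98, 99.
n = 11.
r = 1 + (25/100)·(11 − 1) = 1 + 2.5 = 3.5.
Rank 3 is 43 and rank 4 is 53.
Interpolate: 43 + 0.5·(53 − 43) = 43 + 0.5·10 = 48.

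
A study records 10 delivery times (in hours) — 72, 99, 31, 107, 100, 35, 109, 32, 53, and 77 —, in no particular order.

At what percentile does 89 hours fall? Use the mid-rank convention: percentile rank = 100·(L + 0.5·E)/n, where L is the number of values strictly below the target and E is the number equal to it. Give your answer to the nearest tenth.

60.0

Sorted: 31, 32, 35, 53, 72, 77, 99, 100, 107, 109.
Count below 89: L = 6; count equal: E = 0; n = 10.
Percentile rank = 100·(6 + 0.5·0)/10 = 100·6/10 = 60.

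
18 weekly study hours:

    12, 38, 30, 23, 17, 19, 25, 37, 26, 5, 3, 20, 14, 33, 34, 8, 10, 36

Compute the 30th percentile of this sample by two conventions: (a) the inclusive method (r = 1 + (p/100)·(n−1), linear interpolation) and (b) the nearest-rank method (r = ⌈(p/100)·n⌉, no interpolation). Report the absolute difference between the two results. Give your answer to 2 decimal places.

0.30

Sorted: 3, 5, 8, 10, 12, 14, 17, 19, 20, 23, 25, 26, 30, 33, 34, 36, 37, 38.
n = 18.
(a) r = 6.1; between ranks 6 (14) and 7 (17): 14.3.
(b) the nearest-rank method: rank 6 → 14.
|14.3 − 14| = 0.3.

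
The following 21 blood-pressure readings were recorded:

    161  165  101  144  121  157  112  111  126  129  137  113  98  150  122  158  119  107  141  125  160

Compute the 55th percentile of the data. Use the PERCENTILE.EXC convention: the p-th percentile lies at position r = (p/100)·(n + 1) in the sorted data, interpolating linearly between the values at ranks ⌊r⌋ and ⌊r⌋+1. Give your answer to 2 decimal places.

129.80

Sorted: 98, 101, 107, 111, 112, 113, 119, 121, 122, 125, 126, 129, 137, 141, 144, 150, 157, 158, 160, 161, 165.
n = 21.
r = (55/100)·(21 + 1) = 12.1.
Rank 12 is 129 and rank 13 is 137.
Interpolate: 129 + 0.1·(137 − 129) = 129 + 0.1·8 = 129.8.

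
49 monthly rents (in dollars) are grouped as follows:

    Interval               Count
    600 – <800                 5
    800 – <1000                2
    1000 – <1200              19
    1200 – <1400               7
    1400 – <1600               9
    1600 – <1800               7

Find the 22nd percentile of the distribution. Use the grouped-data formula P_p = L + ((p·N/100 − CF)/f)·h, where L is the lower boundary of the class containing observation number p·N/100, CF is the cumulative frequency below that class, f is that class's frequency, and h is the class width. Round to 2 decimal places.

1039.79

N = 49; target position k = 22/100 · 49 = 10.78.
Cumulative frequencies: 5, 7, 26, 33, 42, 49.
Observation 10.78 falls in the class 1000 – <1200.
L = 1000, CF = 7, f = 19, h = 200.
P22 = 1000 + ((10.78 − 7)/19)·200 = 1000 + 39.7895 = 1039.79.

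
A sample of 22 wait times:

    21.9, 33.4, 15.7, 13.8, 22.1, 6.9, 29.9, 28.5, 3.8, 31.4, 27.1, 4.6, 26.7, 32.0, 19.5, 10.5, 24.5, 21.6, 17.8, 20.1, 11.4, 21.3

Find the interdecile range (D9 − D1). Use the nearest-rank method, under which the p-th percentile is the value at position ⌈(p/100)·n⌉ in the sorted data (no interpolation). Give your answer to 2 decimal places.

24.50

Sorted: 3.8, 4.6, 6.9, 10.5, 11.4, 13.8, 15.7, 17.8, 19.5, 20.1, 21.3, 21.6, 21.9, 22.1, 24.5, 26.7, 27.1, 28.5, 29.9, 31.4, 32.0, 33.4.
n = 22.
P10: rank ⌈10/100·22⌉ = 3 → 6.9.
P90: rank ⌈90/100·22⌉ = 20 → 31.4.
Difference: 31.4 − 6.9 = 24.5.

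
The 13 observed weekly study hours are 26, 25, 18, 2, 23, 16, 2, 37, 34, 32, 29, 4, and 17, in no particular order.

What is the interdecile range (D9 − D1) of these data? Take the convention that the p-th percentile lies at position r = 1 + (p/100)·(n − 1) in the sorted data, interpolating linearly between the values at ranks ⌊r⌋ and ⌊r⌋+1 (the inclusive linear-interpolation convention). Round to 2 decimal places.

Sorted: 2, 2, 4, 16, 17, 18, 23, 25, 26, 29, 32, 34, 37.
n = 13.
P10: r = 2.2; ranks 2–3 are 2, 4; interpolating gives 2.4.
P90: r = 11.8; ranks 11–12 are 32, 34; interpolating gives 33.6.
Difference: 33.6 − 2.4 = 31.2.

31.20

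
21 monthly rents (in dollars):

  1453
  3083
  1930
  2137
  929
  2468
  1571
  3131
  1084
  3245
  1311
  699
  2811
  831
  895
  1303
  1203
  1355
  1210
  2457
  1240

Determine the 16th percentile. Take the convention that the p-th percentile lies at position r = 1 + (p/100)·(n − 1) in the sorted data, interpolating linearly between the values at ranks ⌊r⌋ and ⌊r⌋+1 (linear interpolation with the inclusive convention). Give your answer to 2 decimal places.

960.00

Sorted: 699, 831, 895, 929, 1084, 1203, 1210, 1240, 1303, 1311, 1355, 1453, 1571, 1930, 2137, 2457, 2468, 2811, 3083, 3131, 3245.
n = 21.
r = 1 + (16/100)·(21 − 1) = 1 + 3.2 = 4.2.
Rank 4 is 929 and rank 5 is 1084.
Interpolate: 929 + 0.2·(1084 − 929) = 929 + 0.2·155 = 960.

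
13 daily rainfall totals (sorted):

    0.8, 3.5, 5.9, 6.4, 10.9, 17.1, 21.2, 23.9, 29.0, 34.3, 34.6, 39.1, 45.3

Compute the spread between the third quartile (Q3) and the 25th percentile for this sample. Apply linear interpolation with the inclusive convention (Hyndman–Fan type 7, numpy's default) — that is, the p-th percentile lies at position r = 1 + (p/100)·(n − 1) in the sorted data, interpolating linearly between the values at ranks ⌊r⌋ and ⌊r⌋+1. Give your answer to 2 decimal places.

n = 13.
P25: r = 4 (integer) → 6.4.
P75: r = 10 (integer) → 34.3.
Difference: 34.3 − 6.4 = 27.9.

27.90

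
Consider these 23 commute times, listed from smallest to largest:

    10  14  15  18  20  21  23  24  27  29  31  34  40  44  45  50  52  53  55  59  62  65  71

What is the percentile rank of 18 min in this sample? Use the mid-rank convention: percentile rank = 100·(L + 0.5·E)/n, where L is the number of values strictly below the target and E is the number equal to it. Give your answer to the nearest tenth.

15.2

Count below 18: L = 3; count equal: E = 1; n = 23.
Percentile rank = 100·(3 + 0.5·1)/23 = 100·3.5/23 = 15.22.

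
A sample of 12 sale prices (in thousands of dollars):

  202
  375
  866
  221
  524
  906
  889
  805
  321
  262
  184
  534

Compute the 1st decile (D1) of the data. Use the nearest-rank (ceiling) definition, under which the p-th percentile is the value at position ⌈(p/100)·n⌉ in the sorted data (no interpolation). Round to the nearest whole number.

Sorted: 184, 202, 221, 262, 321, 375, 524, 534, 805, 866, 889, 906.
n = 12.
Position = ⌈10/100 · 12⌉ = ⌈1.2⌉ = 2.
The value at rank 2 is 202.

202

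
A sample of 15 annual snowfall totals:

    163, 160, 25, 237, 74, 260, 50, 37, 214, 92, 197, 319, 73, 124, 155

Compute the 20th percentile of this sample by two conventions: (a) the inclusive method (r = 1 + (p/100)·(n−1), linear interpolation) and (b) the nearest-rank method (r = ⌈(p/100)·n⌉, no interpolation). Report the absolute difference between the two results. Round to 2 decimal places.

Sorted: 25, 37, 50, 73, 74, 92, 124, 155, 160, 163, 197, 214, 237, 260, 319.
n = 15.
(a) r = 3.8; between ranks 3 (50) and 4 (73): 68.4.
(b) the nearest-rank method: rank 3 → 50.
|68.4 − 50| = 18.4.

18.40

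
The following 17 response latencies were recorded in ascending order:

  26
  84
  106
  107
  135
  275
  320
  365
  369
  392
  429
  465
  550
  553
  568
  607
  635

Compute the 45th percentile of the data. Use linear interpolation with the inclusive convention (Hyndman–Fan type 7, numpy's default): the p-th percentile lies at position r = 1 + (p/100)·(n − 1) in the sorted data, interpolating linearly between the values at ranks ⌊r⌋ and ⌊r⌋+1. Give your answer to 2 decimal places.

365.80

n = 17.
r = 1 + (45/100)·(17 − 1) = 1 + 7.2 = 8.2.
Rank 8 is 365 and rank 9 is 369.
Interpolate: 365 + 0.2·(369 − 365) = 365 + 0.2·4 = 365.8.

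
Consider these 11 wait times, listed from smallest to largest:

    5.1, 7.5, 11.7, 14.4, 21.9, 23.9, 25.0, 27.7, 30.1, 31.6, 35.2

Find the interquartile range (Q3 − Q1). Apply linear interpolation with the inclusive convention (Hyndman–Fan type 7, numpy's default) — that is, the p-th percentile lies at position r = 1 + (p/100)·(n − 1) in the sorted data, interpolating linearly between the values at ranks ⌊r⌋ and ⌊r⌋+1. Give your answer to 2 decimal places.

n = 11.
P25: r = 3.5; ranks 3–4 are 11.7, 14.4; interpolating gives 13.05.
P75: r = 8.5; ranks 8–9 are 27.7, 30.1; interpolating gives 28.9.
Difference: 28.9 − 13.05 = 15.85.

15.85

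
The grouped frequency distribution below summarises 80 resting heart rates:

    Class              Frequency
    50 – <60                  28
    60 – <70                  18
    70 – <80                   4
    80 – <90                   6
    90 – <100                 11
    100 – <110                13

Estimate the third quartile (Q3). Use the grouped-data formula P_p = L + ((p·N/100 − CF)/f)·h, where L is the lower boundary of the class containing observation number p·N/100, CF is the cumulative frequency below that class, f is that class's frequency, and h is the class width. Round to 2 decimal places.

N = 80; target position k = 75/100 · 80 = 60.
Cumulative frequencies: 28, 46, 50, 56, 67, 80.
Observation 60 falls in the class 90 – <100.
L = 90, CF = 56, f = 11, h = 10.
P75 = 90 + ((60 − 56)/11)·10 = 90 + 3.63636 = 93.6364.

93.64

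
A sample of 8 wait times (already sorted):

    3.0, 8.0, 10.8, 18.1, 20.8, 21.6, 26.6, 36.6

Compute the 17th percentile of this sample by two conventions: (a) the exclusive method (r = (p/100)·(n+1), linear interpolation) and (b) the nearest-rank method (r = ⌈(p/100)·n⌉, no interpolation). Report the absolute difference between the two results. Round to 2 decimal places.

n = 8.
(a) r = 1.53; between ranks 1 (3.0) and 2 (8.0): 5.65.
(b) the nearest-rank method: rank 2 → 8.
|5.65 − 8| = 2.35.

2.35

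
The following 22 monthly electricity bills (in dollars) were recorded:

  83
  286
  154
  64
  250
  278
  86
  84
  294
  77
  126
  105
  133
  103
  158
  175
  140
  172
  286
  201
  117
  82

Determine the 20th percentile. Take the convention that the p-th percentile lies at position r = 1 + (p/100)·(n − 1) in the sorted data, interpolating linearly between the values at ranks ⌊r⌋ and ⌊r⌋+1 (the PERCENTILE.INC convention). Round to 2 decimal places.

Sorted: 64, 77, 82, 83, 84, 86, 103, 105, 117, 126, 133, 140, 154, 158, 172, 175, 201, 250, 278, 286, 286, 294.
n = 22.
r = 1 + (20/100)·(22 − 1) = 1 + 4.2 = 5.2.
Rank 5 is 84 and rank 6 is 86.
Interpolate: 84 + 0.2·(86 − 84) = 84 + 0.2·2 = 84.4.

84.40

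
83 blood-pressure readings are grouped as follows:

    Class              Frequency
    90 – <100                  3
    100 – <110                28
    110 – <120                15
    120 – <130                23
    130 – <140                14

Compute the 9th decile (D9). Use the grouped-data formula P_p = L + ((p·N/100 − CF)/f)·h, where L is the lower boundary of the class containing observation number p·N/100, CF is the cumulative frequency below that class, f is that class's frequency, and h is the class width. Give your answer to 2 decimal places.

134.07

N = 83; target position k = 90/100 · 83 = 74.7.
Cumulative frequencies: 3, 31, 46, 69, 83.
Observation 74.7 falls in the class 130 – <140.
L = 130, CF = 69, f = 14, h = 10.
P90 = 130 + ((74.7 − 69)/14)·10 = 130 + 4.07143 = 134.071.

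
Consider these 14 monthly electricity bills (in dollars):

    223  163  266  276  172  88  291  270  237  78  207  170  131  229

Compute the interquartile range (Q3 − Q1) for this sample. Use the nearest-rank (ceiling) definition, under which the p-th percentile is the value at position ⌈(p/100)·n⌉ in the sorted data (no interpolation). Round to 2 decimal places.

Sorted: 78, 88, 131, 163, 170, 172, 207, 223, 229, 237, 266, 270, 276, 291.
n = 14.
P25: rank ⌈25/100·14⌉ = 4 → 163.
P75: rank ⌈75/100·14⌉ = 11 → 266.
Difference: 266 − 163 = 103.

103.00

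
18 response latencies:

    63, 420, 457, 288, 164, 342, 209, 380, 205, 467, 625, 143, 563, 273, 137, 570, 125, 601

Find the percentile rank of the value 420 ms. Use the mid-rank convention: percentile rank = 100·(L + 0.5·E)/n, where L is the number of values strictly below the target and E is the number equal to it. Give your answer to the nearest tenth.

63.9

Sorted: 63, 125, 137, 143, 164, 205, 209, 273, 288, 342, 380, 420, 457, 467, 563, 570, 601, 625.
Count below 420: L = 11; count equal: E = 1; n = 18.
Percentile rank = 100·(11 + 0.5·1)/18 = 100·11.5/18 = 63.89.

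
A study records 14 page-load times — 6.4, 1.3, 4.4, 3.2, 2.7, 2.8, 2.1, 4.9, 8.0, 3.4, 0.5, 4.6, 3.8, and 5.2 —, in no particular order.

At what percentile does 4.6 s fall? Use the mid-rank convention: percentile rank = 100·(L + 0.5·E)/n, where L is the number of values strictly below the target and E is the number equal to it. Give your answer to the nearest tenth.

67.9

Sorted: 0.5, 1.3, 2.1, 2.7, 2.8, 3.2, 3.4, 3.8, 4.4, 4.6, 4.9, 5.2, 6.4, 8.0.
Count below 4.6: L = 9; count equal: E = 1; n = 14.
Percentile rank = 100·(9 + 0.5·1)/14 = 100·9.5/14 = 67.86.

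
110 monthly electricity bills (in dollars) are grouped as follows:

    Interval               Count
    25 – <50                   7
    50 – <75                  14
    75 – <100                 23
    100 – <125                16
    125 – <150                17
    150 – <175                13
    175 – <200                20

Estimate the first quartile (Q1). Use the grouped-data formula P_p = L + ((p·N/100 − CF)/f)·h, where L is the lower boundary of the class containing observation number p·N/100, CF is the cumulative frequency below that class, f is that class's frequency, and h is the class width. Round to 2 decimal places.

N = 110; target position k = 25/100 · 110 = 27.5.
Cumulative frequencies: 7, 21, 44, 60, 77, 90, 110.
Observation 27.5 falls in the class 75 – <100.
L = 75, CF = 21, f = 23, h = 25.
P25 = 75 + ((27.5 − 21)/23)·25 = 75 + 7.06522 = 82.0652.

82.07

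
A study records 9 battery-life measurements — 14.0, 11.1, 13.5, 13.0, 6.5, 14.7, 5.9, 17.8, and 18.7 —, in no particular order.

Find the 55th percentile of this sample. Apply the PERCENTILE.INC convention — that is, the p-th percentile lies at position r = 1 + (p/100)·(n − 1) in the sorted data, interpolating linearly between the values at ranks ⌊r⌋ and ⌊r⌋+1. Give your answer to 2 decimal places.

13.70

Sorted: 5.9, 6.5, 11.1, 13.0, 13.5, 14.0, 14.7, 17.8, 18.7.
n = 9.
r = 1 + (55/100)·(9 − 1) = 1 + 4.4 = 5.4.
Rank 5 is 13.5 and rank 6 is 14.0.
Interpolate: 13.5 + 0.4·(14.0 − 13.5) = 13.5 + 0.4·0.5 = 13.7.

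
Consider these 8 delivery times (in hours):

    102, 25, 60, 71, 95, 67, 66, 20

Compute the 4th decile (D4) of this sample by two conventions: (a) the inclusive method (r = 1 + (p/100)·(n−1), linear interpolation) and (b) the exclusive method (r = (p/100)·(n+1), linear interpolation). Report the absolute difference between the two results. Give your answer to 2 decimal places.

Sorted: 20, 25, 60, 66, 67, 71, 95, 102.
n = 8.
(a) r = 3.8; between ranks 3 (60) and 4 (66): 64.8.
(b) r = 3.6; between ranks 3 (60) and 4 (66): 63.6.
|64.8 − 63.6| = 1.2.

1.20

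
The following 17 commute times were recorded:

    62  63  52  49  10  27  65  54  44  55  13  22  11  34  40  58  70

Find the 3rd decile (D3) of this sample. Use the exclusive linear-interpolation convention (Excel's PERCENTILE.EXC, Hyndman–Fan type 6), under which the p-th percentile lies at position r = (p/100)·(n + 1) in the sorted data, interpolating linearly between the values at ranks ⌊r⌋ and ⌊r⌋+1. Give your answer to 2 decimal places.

29.80

Sorted: 10, 11, 13, 22, 27, 34, 40, 44, 49, 52, 54, 55, 58, 62, 63, 65, 70.
n = 17.
r = (30/100)·(17 + 1) = 5.4.
Rank 5 is 27 and rank 6 is 34.
Interpolate: 27 + 0.4·(34 − 27) = 27 + 0.4·7 = 29.8.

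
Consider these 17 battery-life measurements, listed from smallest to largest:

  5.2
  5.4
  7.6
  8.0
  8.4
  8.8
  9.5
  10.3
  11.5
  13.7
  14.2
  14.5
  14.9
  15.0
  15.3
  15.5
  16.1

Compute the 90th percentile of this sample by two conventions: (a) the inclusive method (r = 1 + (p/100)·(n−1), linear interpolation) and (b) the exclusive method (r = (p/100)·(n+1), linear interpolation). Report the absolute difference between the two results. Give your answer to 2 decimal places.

n = 17.
(a) r = 15.4; between ranks 15 (15.3) and 16 (15.5): 15.38.
(b) r = 16.2; between ranks 16 (15.5) and 17 (16.1): 15.62.
|15.38 − 15.62| = 0.24.

0.24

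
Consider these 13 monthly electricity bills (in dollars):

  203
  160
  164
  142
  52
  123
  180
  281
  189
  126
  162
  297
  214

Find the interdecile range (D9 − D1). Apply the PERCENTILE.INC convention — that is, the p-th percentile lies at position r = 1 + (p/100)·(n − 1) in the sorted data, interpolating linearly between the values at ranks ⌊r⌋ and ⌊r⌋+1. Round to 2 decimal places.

Sorted: 52, 123, 126, 142, 160, 162, 164, 180, 189, 203, 214, 281, 297.
n = 13.
P10: r = 2.2; ranks 2–3 are 123, 126; interpolating gives 123.6.
P90: r = 11.8; ranks 11–12 are 214, 281; interpolating gives 267.6.
Difference: 267.6 − 123.6 = 144.

144.00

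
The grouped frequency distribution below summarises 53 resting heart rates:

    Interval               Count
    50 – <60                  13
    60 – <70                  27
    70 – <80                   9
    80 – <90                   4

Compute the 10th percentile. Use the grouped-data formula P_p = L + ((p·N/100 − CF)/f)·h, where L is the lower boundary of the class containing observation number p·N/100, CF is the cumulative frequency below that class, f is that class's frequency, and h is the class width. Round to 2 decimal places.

54.08

N = 53; target position k = 10/100 · 53 = 5.3.
Cumulative frequencies: 13, 40, 49, 53.
Observation 5.3 falls in the class 50 – <60.
L = 50, CF = 0, f = 13, h = 10.
P10 = 50 + ((5.3 − 0)/13)·10 = 50 + 4.07692 = 54.0769.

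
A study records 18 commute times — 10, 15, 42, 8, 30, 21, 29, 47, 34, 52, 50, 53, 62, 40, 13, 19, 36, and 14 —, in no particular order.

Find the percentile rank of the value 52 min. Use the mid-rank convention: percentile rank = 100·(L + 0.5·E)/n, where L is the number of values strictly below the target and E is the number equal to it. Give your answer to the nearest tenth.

86.1

Sorted: 8, 10, 13, 14, 15, 19, 21, 29, 30, 34, 36, 40, 42, 47, 50, 52, 53, 62.
Count below 52: L = 15; count equal: E = 1; n = 18.
Percentile rank = 100·(15 + 0.5·1)/18 = 100·15.5/18 = 86.11.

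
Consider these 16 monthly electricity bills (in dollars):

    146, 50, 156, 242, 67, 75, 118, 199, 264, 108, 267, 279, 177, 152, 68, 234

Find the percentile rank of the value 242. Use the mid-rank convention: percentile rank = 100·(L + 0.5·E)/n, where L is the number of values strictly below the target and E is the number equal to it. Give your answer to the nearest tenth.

Sorted: 50, 67, 68, 75, 108, 118, 146, 152, 156, 177, 199, 234, 242, 264, 267, 279.
Count below 242: L = 12; count equal: E = 1; n = 16.
Percentile rank = 100·(12 + 0.5·1)/16 = 100·12.5/16 = 78.12.

78.1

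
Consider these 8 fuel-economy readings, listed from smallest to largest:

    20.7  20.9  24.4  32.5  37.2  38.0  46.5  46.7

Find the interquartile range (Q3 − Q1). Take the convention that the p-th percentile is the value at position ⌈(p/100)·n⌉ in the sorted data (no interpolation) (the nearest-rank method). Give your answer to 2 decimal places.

17.10

n = 8.
P25: rank ⌈25/100·8⌉ = 2 → 20.9.
P75: rank ⌈75/100·8⌉ = 6 → 38.
Difference: 38 − 20.9 = 17.1.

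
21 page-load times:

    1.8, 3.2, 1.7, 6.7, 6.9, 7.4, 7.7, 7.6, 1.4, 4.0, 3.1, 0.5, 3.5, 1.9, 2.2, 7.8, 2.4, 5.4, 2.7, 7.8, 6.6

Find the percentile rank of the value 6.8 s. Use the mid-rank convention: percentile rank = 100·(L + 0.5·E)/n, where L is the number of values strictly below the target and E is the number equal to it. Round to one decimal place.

71.4

Sorted: 0.5, 1.4, 1.7, 1.8, 1.9, 2.2, 2.4, 2.7, 3.1, 3.2, 3.5, 4.0, 5.4, 6.6, 6.7, 6.9, 7.4, 7.6, 7.7, 7.8, 7.8.
Count below 6.8: L = 15; count equal: E = 0; n = 21.
Percentile rank = 100·(15 + 0.5·0)/21 = 100·15/21 = 71.43.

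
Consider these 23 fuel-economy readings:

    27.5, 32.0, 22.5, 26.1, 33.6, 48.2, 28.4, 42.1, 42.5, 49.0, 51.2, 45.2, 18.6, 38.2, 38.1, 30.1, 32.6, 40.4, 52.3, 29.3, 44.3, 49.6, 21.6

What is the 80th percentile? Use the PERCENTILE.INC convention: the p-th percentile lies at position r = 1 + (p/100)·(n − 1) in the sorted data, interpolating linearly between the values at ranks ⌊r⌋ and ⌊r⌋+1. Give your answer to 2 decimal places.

47.00

Sorted: 18.6, 21.6, 22.5, 26.1, 27.5, 28.4, 29.3, 30.1, 32.0, 32.6, 33.6, 38.1, 38.2, 40.4, 42.1, 42.5, 44.3, 45.2, 48.2, 49.0, 49.6, 51.2, 52.3.
n = 23.
r = 1 + (80/100)·(23 − 1) = 1 + 17.6 = 18.6.
Rank 18 is 45.2 and rank 19 is 48.2.
Interpolate: 45.2 + 0.6·(48.2 − 45.2) = 45.2 + 0.6·3 = 47.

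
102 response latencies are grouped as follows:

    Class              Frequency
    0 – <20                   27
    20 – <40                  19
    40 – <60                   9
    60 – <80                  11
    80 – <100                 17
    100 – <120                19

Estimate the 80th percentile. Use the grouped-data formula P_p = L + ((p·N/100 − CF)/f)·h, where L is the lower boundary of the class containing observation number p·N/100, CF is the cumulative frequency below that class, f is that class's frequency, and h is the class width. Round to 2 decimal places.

N = 102; target position k = 80/100 · 102 = 81.6.
Cumulative frequencies: 27, 46, 55, 66, 83, 102.
Observation 81.6 falls in the class 80 – <100.
L = 80, CF = 66, f = 17, h = 20.
P80 = 80 + ((81.6 − 66)/17)·20 = 80 + 18.3529 = 98.3529.

98.35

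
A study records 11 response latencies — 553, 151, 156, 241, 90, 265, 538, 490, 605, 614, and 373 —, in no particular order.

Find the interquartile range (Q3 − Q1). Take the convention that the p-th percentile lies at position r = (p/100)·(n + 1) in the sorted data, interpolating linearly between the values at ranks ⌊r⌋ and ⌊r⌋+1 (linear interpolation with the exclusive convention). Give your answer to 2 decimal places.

Sorted: 90, 151, 156, 241, 265, 373, 490, 538, 553, 605, 614.
n = 11.
P25: r = 3 (integer) → 156.
P75: r = 9 (integer) → 553.
Difference: 553 − 156 = 397.

397.00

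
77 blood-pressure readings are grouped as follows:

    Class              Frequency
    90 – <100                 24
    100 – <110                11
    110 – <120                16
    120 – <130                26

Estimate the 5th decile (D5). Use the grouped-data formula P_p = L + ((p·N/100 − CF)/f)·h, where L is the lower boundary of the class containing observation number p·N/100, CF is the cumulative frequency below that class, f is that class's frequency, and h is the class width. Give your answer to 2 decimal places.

N = 77; target position k = 50/100 · 77 = 38.5.
Cumulative frequencies: 24, 35, 51, 77.
Observation 38.5 falls in the class 110 – <120.
L = 110, CF = 35, f = 16, h = 10.
P50 = 110 + ((38.5 − 35)/16)·10 = 110 + 2.1875 = 112.188.

112.19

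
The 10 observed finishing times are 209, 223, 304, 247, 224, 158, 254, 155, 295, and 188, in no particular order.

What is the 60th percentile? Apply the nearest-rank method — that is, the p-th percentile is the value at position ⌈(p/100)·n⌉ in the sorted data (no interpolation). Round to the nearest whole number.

Sorted: 155, 158, 188, 209, 223, 224, 247, 254, 295, 304.
n = 10.
Position = ⌈60/100 · 10⌉ = ⌈6⌉ = 6.
The value at rank 6 is 224.

224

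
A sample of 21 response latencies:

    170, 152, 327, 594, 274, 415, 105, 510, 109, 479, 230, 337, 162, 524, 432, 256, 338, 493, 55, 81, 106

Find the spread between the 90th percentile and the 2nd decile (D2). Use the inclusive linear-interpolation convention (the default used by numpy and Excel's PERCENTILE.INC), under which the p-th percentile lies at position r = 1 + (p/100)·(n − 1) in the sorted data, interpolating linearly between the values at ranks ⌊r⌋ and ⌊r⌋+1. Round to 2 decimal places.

401.00

Sorted: 55, 81, 105, 106, 109, 152, 162, 170, 230, 256, 274, 327, 337, 338, 415, 432, 479, 493, 510, 524, 594.
n = 21.
P20: r = 5 (integer) → 109.
P90: r = 19 (integer) → 510.
Difference: 510 − 109 = 401.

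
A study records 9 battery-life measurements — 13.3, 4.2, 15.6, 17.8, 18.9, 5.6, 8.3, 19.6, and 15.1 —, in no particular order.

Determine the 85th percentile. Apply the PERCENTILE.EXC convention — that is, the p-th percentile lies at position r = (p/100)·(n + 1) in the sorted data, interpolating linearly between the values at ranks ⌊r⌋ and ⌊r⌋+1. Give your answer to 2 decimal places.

19.25

Sorted: 4.2, 5.6, 8.3, 13.3, 15.1, 15.6, 17.8, 18.9, 19.6.
n = 9.
r = (85/100)·(9 + 1) = 8.5.
Rank 8 is 18.9 and rank 9 is 19.6.
Interpolate: 18.9 + 0.5·(19.6 − 18.9) = 18.9 + 0.5·0.7 = 19.25.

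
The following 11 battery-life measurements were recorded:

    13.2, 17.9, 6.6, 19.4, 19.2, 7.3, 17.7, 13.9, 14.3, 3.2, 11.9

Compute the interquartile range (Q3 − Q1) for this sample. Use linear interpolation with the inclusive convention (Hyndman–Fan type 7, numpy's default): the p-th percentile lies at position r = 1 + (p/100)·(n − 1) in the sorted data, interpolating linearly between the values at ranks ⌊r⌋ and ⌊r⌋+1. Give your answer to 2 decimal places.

8.20

Sorted: 3.2, 6.6, 7.3, 11.9, 13.2, 13.9, 14.3, 17.7, 17.9, 19.2, 19.4.
n = 11.
P25: r = 3.5; ranks 3–4 are 7.3, 11.9; interpolating gives 9.6.
P75: r = 8.5; ranks 8–9 are 17.7, 17.9; interpolating gives 17.8.
Difference: 17.8 − 9.6 = 8.2.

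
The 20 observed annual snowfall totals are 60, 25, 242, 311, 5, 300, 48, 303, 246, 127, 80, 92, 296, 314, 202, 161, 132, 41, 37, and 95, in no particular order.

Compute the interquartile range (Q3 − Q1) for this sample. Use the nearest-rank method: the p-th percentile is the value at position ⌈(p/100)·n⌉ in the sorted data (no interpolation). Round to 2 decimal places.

Sorted: 5, 25, 37, 41, 48, 60, 80, 92, 95, 127, 132, 161, 202, 242, 246, 296, 300, 303, 311, 314.
n = 20.
P25: rank ⌈25/100·20⌉ = 5 → 48.
P75: rank ⌈75/100·20⌉ = 15 → 246.
Difference: 246 − 48 = 198.

198.00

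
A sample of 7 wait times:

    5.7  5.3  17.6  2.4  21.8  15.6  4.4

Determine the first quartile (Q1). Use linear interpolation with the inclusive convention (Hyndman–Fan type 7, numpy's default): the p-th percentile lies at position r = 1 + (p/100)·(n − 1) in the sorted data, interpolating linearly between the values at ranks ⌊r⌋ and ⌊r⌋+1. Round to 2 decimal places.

4.85

Sorted: 2.4, 4.4, 5.3, 5.7, 15.6, 17.6, 21.8.
n = 7.
r = 1 + (25/100)·(7 − 1) = 1 + 1.5 = 2.5.
Rank 2 is 4.4 and rank 3 is 5.3.
Interpolate: 4.4 + 0.5·(5.3 − 4.4) = 4.4 + 0.5·0.9 = 4.85.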